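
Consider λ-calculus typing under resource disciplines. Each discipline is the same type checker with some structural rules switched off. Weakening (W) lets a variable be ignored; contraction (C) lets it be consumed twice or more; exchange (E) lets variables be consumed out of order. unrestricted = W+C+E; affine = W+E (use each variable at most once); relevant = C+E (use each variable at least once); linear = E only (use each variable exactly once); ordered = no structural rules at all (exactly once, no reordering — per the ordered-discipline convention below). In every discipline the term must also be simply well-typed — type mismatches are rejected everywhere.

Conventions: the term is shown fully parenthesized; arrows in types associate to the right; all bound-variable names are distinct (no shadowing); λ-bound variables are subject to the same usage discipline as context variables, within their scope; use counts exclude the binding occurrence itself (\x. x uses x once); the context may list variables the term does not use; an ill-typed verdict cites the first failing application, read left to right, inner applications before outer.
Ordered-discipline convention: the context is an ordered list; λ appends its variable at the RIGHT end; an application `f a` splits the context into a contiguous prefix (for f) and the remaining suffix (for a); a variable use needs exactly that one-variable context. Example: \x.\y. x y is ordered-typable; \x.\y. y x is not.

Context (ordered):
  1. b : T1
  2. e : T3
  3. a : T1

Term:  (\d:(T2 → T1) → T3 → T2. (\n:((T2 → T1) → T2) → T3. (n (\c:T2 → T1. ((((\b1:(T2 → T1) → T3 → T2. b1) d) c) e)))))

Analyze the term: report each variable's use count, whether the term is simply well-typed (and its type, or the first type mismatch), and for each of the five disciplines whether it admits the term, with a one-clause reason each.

use counts: b ×0, e ×1, a ×0, d (bound) ×1, n (bound) ×1, c (bound) ×1, b1 (bound) ×1
use order (left to right): n, b1, d, c, e
typing: well-typed — term : ((T2 → T1) → T3 → T2) → (((T2 → T1) → T2) → T3) → T3
ordered ✗ (b, a left unused)
linear ✗ (b, a left unused)
affine ✓ (b, e, a, d, n, c, b1: no repeats, contraction unneeded)
relevant ✗ (b, a left unused)
unrestricted ✓ (simply typable at ((T2 → T1) → T3 → T2) → (((T2 → T1) → T2) → T3) → T3; W, C, E all held)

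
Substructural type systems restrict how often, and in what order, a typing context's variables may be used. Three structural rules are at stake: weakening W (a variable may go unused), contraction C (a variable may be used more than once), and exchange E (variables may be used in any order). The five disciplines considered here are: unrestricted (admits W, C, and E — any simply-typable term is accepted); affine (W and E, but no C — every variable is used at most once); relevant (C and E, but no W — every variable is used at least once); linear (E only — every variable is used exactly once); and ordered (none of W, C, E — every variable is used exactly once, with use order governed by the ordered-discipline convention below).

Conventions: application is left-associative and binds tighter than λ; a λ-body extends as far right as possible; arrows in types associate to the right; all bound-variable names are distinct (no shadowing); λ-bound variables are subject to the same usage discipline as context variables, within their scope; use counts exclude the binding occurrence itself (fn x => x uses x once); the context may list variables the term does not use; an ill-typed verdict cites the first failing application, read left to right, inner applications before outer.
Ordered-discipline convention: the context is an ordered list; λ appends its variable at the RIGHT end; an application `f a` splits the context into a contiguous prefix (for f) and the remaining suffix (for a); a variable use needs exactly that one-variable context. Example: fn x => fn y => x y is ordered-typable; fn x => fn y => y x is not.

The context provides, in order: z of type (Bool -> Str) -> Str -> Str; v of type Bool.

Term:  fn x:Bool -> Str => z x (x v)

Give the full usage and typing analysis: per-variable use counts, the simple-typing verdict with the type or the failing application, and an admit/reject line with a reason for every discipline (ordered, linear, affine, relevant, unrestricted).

usage: z: 1, v: 1, x (bound): 2
use order (left to right): z, x, x, v
typing: ✓ — (Bool -> Str) -> Str
ordered: ✗, x ×2 used more than once (contraction)
linear: ✗, x ×2 used more than once (contraction)
affine: ✗, x ×2 used more than once (contraction)
relevant: ✓, every one of z, v, x appears
unrestricted: ✓, type-checks ((Bool -> Str) -> Str) and nothing is barred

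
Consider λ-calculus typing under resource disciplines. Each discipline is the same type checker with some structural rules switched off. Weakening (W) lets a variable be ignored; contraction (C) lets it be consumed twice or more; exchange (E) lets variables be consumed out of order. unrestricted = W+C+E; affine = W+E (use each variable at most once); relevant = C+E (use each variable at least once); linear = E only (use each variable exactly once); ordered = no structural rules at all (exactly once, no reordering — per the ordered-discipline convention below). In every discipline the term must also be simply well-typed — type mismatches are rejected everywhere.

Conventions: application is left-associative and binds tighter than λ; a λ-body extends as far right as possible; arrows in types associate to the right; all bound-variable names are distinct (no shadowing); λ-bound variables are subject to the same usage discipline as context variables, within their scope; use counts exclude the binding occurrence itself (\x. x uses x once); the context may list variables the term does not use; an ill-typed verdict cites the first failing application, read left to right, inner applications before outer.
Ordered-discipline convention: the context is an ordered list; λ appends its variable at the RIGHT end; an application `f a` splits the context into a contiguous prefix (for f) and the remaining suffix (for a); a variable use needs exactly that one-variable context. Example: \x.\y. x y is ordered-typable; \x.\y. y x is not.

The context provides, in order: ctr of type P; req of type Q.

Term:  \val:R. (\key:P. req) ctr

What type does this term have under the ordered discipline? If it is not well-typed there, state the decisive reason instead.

not well-typed under ordered — needs weakening: val, key unused
counts: ctr=1, req=1, val (bound)=0, key (bound)=0
order of uses: req, ctr
typing: ✓ — R → Q
across the five disciplines: ordered ✗; linear ✗; affine ✓; relevant ✗; unrestricted ✓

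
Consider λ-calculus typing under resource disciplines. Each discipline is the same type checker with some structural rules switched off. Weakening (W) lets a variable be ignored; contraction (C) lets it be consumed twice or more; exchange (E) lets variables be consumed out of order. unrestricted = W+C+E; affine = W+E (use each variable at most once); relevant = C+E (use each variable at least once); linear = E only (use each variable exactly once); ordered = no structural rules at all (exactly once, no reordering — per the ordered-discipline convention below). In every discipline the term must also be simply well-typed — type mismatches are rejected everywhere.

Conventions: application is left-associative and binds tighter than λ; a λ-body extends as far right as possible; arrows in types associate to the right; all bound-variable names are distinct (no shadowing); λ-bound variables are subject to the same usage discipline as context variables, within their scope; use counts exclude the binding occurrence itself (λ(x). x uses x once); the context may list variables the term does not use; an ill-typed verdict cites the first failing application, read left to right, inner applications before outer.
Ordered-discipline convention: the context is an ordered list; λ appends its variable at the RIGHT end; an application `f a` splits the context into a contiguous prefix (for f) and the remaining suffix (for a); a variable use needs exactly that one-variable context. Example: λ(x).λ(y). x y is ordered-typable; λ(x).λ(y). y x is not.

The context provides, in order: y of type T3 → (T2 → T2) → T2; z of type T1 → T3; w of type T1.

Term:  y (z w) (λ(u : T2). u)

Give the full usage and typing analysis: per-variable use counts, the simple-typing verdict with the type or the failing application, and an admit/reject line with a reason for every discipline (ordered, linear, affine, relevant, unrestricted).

usage: y ×1, z ×1, w ×1, u (λ-bound) ×1
uses in reading order: y, z, w, u
typing: well-typed — term : T2
ordered: ✓, y, z, w, u: once each, no exchange needed
linear: ✓, y, z, w, u: one use apiece
affine: ✓, y, z, w, u: no repeats, contraction unneeded
relevant: ✓, y, z, w, u: all used, weakening unneeded
unrestricted: ✓, simply typable at T2; W, C, E all held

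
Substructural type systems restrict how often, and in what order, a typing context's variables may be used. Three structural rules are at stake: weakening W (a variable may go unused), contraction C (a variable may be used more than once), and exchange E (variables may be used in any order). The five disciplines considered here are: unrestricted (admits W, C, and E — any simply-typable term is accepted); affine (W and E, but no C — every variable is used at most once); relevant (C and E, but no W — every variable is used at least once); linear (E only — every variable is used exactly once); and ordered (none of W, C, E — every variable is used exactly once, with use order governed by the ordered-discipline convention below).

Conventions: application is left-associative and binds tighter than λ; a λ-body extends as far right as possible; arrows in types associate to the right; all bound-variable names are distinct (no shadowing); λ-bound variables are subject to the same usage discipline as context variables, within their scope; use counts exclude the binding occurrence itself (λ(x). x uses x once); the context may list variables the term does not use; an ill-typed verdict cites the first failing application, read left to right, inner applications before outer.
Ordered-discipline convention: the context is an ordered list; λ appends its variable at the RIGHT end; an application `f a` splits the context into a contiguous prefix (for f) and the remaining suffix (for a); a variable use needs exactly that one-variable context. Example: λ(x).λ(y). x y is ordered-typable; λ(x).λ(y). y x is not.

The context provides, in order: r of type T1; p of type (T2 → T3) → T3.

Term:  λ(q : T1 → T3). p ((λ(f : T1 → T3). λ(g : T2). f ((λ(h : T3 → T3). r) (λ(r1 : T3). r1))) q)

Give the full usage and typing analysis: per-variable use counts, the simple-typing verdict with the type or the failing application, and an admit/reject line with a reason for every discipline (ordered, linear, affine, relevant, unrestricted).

counts: r=1, p=1, q [bound]=1, f [bound]=1, g [bound]=0, h [bound]=0, r1 [bound]=1
order of uses: p, f, r, r1, q
typing: ✓ — (T1 → T3) → T3
ordered ✗ (needs weakening: g, h unused)
linear ✗ (needs weakening: g, h unused)
affine ✓ (at most one use each (r, p, q, f, g, h, r1))
relevant ✗ (needs weakening: g, h unused)
unrestricted ✓ (typability at (T1 → T3) → T3 is all that's needed)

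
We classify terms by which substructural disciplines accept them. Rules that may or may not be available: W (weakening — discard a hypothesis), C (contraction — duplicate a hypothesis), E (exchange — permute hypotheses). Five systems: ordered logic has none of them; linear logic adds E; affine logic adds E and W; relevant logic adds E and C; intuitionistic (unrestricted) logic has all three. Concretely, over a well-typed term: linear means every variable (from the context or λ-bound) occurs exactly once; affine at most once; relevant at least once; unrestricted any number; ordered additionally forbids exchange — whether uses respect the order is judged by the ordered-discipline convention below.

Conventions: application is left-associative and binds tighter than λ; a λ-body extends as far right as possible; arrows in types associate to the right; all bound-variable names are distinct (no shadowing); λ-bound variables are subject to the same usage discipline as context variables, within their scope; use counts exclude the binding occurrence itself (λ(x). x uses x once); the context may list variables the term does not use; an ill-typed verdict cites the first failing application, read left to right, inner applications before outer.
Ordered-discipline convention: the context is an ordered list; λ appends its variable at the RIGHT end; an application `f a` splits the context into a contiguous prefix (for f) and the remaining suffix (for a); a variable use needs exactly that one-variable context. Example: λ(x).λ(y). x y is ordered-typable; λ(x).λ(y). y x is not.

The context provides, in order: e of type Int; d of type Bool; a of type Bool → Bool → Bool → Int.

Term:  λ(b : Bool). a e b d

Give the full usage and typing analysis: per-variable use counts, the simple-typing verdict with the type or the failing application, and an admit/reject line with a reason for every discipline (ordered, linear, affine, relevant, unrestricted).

counts: e: 1, d: 1, a: 1, b (bound): 1
left-to-right use order: a, e, b, d
typing: ill-typed: a function awaiting Bool gets Int
ordered: ✗ — not simply typable
linear: ✗ — fails simple typing
affine: ✗ — a type mismatch blocks all five
relevant: ✗ — the type mismatch rejects it
unrestricted: ✗ — not simply typable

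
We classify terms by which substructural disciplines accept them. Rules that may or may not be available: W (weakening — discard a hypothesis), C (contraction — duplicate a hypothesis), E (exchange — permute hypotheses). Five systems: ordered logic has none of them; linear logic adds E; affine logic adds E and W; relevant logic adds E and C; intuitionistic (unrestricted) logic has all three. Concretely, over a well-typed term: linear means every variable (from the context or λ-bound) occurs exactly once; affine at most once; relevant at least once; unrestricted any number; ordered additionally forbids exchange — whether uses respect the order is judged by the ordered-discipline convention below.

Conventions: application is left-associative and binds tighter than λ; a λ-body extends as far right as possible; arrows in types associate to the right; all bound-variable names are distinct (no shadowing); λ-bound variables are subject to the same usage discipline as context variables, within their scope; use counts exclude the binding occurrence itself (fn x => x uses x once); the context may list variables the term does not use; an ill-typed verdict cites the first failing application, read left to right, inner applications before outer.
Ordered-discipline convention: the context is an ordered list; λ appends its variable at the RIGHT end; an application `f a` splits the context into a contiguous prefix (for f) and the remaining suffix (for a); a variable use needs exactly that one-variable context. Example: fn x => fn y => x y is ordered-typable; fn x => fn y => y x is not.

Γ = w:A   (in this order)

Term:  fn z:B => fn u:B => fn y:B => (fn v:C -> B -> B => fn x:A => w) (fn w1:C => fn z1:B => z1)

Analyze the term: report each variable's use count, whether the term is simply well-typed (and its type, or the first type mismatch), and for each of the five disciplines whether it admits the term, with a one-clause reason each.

use counts: w ×1; z [bound] ×0; u [bound] ×0; y [bound] ×0; v [bound] ×0; x [bound] ×0; w1 [bound] ×0; z1 [bound] ×1
uses in reading order: w, z1
typing: the term checks, with type B -> B -> B -> A -> A
ordered ✗ (unused: z, u, y, v, x, w1 — weakening required)
linear ✗ (unused: z, u, y, v, x, w1 — weakening required)
affine ✓ (at most one use each (w, z, u, y, v, x, w1, z1))
relevant ✗ (unused: z, u, y, v, x, w1 — weakening required)
unrestricted ✓ (simply typable at B -> B -> B -> A -> A; W, C, E all held)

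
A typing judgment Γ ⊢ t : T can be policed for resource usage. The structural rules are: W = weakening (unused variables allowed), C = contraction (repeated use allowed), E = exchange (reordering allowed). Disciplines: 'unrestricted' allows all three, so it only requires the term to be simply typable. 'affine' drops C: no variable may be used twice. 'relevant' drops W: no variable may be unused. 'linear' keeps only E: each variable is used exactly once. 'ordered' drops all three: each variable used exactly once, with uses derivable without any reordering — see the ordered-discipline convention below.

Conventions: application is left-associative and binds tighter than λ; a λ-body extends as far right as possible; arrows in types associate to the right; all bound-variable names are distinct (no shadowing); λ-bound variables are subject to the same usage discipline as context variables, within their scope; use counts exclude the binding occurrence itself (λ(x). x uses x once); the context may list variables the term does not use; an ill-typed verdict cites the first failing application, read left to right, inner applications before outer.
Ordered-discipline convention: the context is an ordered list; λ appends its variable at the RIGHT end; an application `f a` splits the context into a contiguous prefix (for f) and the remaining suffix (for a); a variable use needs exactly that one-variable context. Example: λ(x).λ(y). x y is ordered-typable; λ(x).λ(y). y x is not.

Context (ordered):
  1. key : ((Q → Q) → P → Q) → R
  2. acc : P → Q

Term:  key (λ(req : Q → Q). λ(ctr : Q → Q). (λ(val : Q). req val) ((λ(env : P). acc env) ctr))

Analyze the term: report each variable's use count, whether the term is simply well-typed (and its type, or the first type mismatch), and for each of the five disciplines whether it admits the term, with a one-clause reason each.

usage: key=1, acc=1, req [bound]=1, ctr [bound]=1, val [bound]=1, env [bound]=1
uses in reading order: key, req, val, acc, env, ctr
typing: ill-typed: an application expects P but receives Q → Q
ordered: ✗ — the type mismatch rejects it
linear: ✗ — not simply typable
affine: ✗ — fails simple typing
relevant: ✗ — a type mismatch blocks all five
unrestricted: ✗ — the type mismatch rejects it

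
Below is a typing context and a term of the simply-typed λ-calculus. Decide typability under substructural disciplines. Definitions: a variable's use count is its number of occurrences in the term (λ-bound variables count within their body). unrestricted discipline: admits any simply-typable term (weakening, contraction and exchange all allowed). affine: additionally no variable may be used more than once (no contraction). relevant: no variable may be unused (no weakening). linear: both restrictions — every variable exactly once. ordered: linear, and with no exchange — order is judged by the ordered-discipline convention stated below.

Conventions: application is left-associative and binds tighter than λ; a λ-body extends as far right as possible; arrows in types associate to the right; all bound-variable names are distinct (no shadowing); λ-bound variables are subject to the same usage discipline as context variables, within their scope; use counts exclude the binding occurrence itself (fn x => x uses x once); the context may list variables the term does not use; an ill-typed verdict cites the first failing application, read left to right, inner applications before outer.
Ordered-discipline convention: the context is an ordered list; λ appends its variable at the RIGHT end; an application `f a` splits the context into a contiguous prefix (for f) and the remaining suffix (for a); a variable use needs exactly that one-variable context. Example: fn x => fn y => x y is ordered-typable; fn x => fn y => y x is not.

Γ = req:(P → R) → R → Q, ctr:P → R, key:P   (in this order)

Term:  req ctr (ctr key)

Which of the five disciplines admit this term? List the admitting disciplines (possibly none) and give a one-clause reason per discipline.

accepted by: relevant, unrestricted
use counts: req=1, ctr=2, key=1
uses in reading order: req, ctr, ctr, key
typing: well-typed — term : Q
ordered: ✗ — uses contraction: ctr ×2
linear: ✗ — uses contraction: ctr ×2
affine: ✗ — uses contraction: ctr ×2
relevant: ✓ — none of req, ctr, key goes unused
unrestricted: ✓ — simply typable at Q; W, C, E all held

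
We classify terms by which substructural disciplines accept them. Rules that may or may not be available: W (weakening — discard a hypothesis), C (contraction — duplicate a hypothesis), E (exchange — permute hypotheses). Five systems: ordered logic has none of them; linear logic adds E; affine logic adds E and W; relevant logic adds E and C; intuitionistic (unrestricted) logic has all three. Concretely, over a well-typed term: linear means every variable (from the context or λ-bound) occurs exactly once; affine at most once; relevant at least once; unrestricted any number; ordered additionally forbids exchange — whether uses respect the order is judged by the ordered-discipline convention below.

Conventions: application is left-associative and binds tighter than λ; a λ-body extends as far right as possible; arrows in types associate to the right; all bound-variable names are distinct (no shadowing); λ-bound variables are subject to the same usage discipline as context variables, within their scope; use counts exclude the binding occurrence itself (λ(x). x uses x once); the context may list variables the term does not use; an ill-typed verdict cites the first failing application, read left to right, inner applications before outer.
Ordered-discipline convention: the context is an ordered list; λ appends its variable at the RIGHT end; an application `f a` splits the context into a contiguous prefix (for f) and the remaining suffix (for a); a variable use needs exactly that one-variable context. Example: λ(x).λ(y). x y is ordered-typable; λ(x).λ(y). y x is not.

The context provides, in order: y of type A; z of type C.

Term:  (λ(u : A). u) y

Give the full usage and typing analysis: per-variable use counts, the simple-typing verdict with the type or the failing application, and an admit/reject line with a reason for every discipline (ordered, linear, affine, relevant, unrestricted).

counts: y: 1, z: 0, u (λ-bound): 1
left-to-right use order: u, y
typing: the term checks, with type A
ordered ✗ (z never used (weakening))
linear ✗ (z never used (weakening))
affine ✓ (at most one use each (y, z, u))
relevant ✗ (z never used (weakening))
unrestricted ✓ (simply typable at A; W, C, E all held)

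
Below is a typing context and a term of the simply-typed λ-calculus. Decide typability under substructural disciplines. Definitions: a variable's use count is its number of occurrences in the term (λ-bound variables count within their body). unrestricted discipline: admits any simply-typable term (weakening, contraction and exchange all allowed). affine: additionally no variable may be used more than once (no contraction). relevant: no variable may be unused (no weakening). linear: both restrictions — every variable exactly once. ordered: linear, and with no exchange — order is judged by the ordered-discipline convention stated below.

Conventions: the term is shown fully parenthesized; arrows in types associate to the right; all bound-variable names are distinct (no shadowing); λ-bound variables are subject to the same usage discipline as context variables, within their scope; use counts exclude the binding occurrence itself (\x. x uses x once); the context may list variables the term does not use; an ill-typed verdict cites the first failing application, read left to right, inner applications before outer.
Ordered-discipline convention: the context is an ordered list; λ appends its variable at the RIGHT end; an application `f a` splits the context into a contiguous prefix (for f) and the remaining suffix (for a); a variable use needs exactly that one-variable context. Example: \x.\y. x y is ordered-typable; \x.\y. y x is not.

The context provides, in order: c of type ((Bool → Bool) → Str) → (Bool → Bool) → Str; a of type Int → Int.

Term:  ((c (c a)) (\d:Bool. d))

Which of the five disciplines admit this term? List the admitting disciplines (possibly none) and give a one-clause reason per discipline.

admitted in: none
usage: c ×2; a ×1; d [bound] ×1
use order (left to right): c, c, a, d
typing: ill-typed: a function awaiting (Bool → Bool) → Str gets Int → Int
ordered: ✗ — a type mismatch blocks all five
linear: ✗ — the type mismatch rejects it
affine: ✗ — not simply typable
relevant: ✗ — fails simple typing
unrestricted: ✗ — a type mismatch blocks all five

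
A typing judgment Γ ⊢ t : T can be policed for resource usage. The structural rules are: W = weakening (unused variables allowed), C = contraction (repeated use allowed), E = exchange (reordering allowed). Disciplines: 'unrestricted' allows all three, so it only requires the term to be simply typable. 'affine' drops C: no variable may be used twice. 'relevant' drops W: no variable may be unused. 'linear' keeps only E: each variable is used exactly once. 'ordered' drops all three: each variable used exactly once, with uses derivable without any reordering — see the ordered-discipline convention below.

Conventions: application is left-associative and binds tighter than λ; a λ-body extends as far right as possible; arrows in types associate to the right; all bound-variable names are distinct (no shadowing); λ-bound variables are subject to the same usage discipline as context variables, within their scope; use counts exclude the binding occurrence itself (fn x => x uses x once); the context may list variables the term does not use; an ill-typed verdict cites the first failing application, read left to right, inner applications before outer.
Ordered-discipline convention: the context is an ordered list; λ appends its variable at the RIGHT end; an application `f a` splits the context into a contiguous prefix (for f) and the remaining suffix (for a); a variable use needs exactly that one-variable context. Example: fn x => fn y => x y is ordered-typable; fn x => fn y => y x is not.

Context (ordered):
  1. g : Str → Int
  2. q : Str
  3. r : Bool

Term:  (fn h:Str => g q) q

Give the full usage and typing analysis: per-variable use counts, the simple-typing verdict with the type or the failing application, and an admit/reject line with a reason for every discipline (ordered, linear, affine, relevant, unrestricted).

variable uses: g ×1, q ×2, r ×0, h [bound] ×0
use order (left to right): g, q, q
typing: the term checks, with type Int
ordered: ✗ — repeated use of q ×2; r, h left unused
linear: ✗ — repeated use of q ×2; r, h left unused
affine: ✗ — repeated use of q ×2
relevant: ✗ — r, h left unused
unrestricted: ✓ — type-checks (Int) and nothing is barred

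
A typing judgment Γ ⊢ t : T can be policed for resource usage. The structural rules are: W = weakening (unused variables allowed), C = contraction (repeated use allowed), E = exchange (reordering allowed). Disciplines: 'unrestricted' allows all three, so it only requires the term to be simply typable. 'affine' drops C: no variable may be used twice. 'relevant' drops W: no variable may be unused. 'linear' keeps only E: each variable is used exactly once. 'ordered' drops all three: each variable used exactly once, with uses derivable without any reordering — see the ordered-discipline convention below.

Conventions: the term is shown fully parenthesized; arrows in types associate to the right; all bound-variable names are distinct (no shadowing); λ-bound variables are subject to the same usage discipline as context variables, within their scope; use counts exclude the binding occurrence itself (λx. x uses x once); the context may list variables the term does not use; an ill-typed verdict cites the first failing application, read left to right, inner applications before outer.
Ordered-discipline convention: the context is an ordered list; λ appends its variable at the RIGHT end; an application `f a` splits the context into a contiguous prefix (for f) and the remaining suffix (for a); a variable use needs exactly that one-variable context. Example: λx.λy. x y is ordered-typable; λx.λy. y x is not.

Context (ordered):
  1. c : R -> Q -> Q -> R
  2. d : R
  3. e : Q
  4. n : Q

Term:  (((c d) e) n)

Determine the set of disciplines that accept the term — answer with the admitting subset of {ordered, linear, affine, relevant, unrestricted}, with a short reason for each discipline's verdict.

admitted in: ordered, linear, affine, relevant, unrestricted
counts: c ×1; d ×1; e ×1; n ×1
order of uses: c, d, e, n
typing: the term checks, with type R
ordered ✓ (single-use (c, d, e, n), ordered derivation ok)
linear ✓ (exactly-once usage across c, d, e, n)
affine ✓ (at most one use each (c, d, e, n))
relevant ✓ (at least one use each (c, d, e, n))
unrestricted ✓ (type-checks (R) and nothing is barred)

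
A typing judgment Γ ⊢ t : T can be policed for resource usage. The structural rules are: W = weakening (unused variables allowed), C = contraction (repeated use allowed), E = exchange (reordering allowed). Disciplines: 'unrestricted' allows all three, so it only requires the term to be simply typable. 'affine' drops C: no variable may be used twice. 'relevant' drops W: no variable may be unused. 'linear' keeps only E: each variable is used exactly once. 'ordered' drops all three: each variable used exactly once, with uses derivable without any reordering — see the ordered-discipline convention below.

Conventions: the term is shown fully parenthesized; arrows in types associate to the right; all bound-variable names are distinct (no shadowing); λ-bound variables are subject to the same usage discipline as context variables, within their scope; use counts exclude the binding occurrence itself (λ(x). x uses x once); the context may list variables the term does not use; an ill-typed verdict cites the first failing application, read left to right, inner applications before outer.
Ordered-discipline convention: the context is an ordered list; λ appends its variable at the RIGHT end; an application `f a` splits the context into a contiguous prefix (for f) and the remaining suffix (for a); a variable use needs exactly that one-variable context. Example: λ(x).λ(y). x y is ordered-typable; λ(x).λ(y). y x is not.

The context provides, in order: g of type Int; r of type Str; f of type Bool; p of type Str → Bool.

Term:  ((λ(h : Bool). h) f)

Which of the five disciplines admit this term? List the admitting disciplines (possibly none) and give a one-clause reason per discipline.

admitted in: affine, unrestricted
use counts: g ×0, r ×0, f ×1, p ×0, h (bound) ×1
left-to-right use order: h, f
typing: the term checks, with type Bool
ordered: ✗ — needs weakening: g, r, p unused
linear: ✗ — needs weakening: g, r, p unused
affine: ✓ — at most one use each (g, r, f, p, h)
relevant: ✗ — needs weakening: g, r, p unused
unrestricted: ✓ — simply typable at Bool; W, C, E all held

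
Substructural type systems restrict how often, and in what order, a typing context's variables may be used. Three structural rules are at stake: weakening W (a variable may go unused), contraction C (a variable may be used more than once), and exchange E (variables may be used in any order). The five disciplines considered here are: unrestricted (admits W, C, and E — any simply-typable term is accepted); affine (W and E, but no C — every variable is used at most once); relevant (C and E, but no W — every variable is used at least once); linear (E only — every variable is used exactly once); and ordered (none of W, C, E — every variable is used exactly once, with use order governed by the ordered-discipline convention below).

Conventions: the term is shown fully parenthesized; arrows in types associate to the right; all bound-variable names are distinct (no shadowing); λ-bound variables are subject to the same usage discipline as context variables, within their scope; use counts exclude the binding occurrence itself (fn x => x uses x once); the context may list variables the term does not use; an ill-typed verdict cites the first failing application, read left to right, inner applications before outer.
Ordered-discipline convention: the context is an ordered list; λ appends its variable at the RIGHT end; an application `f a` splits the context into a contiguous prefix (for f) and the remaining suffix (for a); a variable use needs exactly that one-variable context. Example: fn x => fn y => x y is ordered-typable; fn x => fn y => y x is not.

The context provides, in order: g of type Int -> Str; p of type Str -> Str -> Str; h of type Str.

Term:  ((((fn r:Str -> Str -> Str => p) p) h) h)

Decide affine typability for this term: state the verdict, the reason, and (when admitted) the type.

no — p ×2, h ×2 used more than once (contraction)
variable uses: g: 0×, p: 2×, h: 2×, r [bound]: 0×
order of uses: p, p, h, h
typing: well-typed at Str
per-discipline verdicts: ordered ✗; linear ✗; affine ✗; relevant ✗; unrestricted ✓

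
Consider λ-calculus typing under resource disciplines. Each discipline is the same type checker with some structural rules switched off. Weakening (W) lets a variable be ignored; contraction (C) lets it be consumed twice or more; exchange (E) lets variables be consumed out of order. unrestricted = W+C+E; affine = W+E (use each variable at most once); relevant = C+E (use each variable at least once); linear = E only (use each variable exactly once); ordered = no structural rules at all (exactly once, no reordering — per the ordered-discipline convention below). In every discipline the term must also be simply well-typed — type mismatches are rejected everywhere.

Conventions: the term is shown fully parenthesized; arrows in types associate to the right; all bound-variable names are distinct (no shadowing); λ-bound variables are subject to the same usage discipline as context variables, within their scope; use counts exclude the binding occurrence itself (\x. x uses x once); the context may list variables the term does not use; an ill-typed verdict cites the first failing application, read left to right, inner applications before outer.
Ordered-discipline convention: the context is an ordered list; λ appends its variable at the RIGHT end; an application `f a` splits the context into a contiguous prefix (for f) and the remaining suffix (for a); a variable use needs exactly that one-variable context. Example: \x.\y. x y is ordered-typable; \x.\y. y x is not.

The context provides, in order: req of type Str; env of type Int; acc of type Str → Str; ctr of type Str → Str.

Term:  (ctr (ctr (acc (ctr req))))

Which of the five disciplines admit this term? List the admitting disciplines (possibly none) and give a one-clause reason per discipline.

admitted by: unrestricted
variable uses: req: 1×; env: 0×; acc: 1×; ctr: 3×
uses in reading order: ctr, ctr, acc, ctr, req
typing: ✓ — Str
ordered: ✗, uses contraction: ctr ×3; env never used (weakening)
linear: ✗, uses contraction: ctr ×3; env never used (weakening)
affine: ✗, uses contraction: ctr ×3
relevant: ✗, env never used (weakening)
unrestricted: ✓, typability at Str is all that's needed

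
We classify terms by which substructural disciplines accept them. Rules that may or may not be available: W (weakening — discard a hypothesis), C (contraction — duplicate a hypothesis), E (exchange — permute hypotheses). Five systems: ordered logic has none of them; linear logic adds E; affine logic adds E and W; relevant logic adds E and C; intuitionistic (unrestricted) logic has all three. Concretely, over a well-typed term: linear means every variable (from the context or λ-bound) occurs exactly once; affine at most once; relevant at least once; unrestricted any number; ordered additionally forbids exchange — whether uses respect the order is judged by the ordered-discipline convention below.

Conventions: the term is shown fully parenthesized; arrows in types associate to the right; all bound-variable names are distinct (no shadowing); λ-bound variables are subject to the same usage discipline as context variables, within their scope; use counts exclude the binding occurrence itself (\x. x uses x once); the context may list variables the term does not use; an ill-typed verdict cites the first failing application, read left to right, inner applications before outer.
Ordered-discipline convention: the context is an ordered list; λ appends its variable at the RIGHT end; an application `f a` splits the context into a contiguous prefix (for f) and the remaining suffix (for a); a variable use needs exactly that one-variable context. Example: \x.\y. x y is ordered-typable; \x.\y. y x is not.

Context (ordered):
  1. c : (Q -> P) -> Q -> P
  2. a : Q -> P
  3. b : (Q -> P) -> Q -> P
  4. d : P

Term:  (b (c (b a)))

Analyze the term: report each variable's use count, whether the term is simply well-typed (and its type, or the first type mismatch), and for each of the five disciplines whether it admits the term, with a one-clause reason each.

usage: c ×1; a ×1; b ×2; d ×0
use order (left to right): b, c, b, a
typing: well-typed at Q -> P
ordered ✗ (uses contraction: b ×2; unused: d — weakening required)
linear ✗ (uses contraction: b ×2; unused: d — weakening required)
affine ✗ (uses contraction: b ×2)
relevant ✗ (unused: d — weakening required)
unrestricted ✓ (typability at Q -> P is all that's needed)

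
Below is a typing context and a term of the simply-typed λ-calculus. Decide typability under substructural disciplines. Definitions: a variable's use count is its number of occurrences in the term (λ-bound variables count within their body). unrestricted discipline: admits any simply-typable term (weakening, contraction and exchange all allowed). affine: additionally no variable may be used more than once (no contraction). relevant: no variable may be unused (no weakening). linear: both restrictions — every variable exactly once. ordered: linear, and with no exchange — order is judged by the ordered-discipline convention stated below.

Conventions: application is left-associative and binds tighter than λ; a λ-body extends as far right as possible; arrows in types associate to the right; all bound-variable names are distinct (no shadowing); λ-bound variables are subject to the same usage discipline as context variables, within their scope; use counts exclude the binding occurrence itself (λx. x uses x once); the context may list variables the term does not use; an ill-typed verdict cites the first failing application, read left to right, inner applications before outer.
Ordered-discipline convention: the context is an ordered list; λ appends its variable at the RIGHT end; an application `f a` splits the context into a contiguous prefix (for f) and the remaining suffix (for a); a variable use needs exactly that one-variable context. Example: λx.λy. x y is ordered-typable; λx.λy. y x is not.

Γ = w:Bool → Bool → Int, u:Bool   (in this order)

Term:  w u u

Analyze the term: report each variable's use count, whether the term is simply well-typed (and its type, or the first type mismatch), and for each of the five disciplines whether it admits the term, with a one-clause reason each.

use counts: w: 1; u: 2
order of uses: w, u, u
typing: the term checks, with type Int
ordered: ✗, needs contraction — u ×2
linear: ✗, needs contraction — u ×2
affine: ✗, needs contraction — u ×2
relevant: ✓, none of w, u goes unused
unrestricted: ✓, typability at Int is all that's needed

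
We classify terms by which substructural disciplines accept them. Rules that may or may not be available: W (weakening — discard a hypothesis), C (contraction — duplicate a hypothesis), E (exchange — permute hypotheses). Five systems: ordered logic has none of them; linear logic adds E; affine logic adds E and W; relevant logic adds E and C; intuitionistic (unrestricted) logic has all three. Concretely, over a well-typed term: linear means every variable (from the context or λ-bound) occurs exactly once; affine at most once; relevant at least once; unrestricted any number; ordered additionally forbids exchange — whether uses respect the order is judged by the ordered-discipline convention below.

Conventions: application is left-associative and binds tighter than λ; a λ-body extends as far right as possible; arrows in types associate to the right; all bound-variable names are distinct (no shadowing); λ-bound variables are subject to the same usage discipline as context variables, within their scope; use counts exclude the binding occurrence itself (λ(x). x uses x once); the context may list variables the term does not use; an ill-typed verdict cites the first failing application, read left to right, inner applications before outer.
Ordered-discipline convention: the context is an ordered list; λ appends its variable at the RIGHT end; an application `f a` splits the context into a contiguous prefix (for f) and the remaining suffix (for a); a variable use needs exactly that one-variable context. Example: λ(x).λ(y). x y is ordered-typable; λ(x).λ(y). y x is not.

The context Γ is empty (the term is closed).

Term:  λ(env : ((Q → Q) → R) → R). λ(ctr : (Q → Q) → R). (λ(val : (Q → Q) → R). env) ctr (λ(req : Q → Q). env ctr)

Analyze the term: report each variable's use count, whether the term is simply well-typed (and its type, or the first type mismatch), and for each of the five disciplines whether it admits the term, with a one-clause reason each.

use counts: env (λ-bound): 2×; ctr (λ-bound): 2×; val (λ-bound): 0×; req (λ-bound): 0×
order of uses: env, ctr, env, ctr
typing: well-typed — term : (((Q → Q) → R) → R) → ((Q → Q) → R) → R
ordered ✗ (needs contraction — env ×2, ctr ×2; val, req never used (weakening))
linear ✗ (needs contraction — env ×2, ctr ×2; val, req never used (weakening))
affine ✗ (needs contraction — env ×2, ctr ×2)
relevant ✗ (val, req never used (weakening))
unrestricted ✓ (simply typable at (((Q → Q) → R) → R) → ((Q → Q) → R) → R; W, C, E all held)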